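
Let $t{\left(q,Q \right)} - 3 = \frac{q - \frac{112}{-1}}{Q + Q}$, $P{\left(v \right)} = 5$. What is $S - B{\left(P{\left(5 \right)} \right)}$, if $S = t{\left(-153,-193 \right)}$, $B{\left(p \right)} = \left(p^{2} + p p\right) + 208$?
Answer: $- \frac{98389}{386} \approx -254.89$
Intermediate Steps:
$B{\left(p \right)} = 208 + 2 p^{2}$ ($B{\left(p \right)} = \left(p^{2} + p^{2}\right) + 208 = 2 p^{2} + 208 = 208 + 2 p^{2}$)
$t{\left(q,Q \right)} = 3 + \frac{112 + q}{2 Q}$ ($t{\left(q,Q \right)} = 3 + \frac{q - \frac{112}{-1}}{Q + Q} = 3 + \frac{q - -112}{2 Q} = 3 + \left(q + 112\right) \frac{1}{2 Q} = 3 + \left(112 + q\right) \frac{1}{2 Q} = 3 + \frac{112 + q}{2 Q}$)
$S = \frac{1199}{386}$ ($S = \frac{112 - 153 + 6 \left(-193\right)}{2 \left(-193\right)} = \frac{1}{2} \left(- \frac{1}{193}\right) \left(112 - 153 - 1158\right) = \frac{1}{2} \left(- \frac{1}{193}\right) \left(-1199\right) = \frac{1199}{386} \approx 3.1062$)
$S - B{\left(P{\left(5 \right)} \right)} = \frac{1199}{386} - \left(208 + 2 \cdot 5^{2}\right) = \frac{1199}{386} - \left(208 + 2 \cdot 25\right) = \frac{1199}{386} - \left(208 + 50\right) = \frac{1199}{386} - 258 = - \frac{98389}{386}$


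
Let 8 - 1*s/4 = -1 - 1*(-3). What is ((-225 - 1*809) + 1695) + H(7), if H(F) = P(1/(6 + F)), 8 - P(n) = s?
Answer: 645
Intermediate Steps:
s = 24 (s = 32 - 4*(-1 - 1*(-3)) = 32 - 4*(-1 + 3) = 32 - 4*2 = 32 - 8 = 24)
P(n) = -16 (P(n) = 8 - 1*24 = 8 - 24 = -16)
H(F) = -16
((-225 - 1*809) + 1695) + H(7) = ((-225 - 1*809) + 1695) - 16 = ((-225 - 809) + 1695) - 16 = (-1034 + 1695) - 16 = 661 - 16 = 645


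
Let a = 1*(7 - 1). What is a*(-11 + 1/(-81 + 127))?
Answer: -1515/23 ≈ -65.870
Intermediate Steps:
a = 6 (a = 1*6 = 6)
a*(-11 + 1/(-81 + 127)) = 6*(-11 + 1/(-81 + 127)) = 6*(-11 + 1/46) = 6*(-505/46) = -1515/23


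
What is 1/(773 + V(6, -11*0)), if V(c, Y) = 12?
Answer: 1/785 ≈ 0.0012739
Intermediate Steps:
1/(773 + V(6, -11*0)) = 1/(773 + 12) = 1/785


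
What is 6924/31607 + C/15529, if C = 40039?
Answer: 1373035469/490825103 ≈ 2.7974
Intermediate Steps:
6924/31607 + C/15529 = 6924/31607 + 40039/15529 = 1373035469/490825103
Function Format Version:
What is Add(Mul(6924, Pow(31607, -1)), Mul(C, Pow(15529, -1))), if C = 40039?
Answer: Rational(1373035469, 490825103) ≈ 2.7974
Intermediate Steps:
Add(Mul(6924, Pow(31607, -1)), Mul(C, Pow(15529, -1))) = Add(Mul(6924, Pow(31607, -1)), Mul(40039, Pow(15529, -1))) = Add(Mul(6924, Rational(1, 31607)), Mul(40039, Rational(1, 15529))) = Add(Rational(6924, 31607), Rational(40039, 15529)) = Rational(1373035469, 490825103)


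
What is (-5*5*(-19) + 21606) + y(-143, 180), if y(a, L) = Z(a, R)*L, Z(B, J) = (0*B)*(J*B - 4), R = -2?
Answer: 22081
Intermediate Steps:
Z(B, J) = 0 (Z(B, J) = 0*(B*J - 4) = 0*(-4 + B*J) = 0)
y(a, L) = 0 (y(a, L) = 0*L = 0)
(-5*5*(-19) + 21606) + y(-143, 180) = (-5*5*(-19) + 21606) + 0 = (-25*(-19) + 21606) + 0 = (475 + 21606) + 0 = 22081 + 0 = 22081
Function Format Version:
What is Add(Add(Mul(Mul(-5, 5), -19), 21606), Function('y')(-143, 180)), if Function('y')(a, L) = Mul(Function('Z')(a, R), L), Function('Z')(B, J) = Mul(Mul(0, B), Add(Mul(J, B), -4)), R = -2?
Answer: 22081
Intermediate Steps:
Function('Z')(B, J) = 0 (Function('Z')(B, J) = Mul(0, Add(Mul(B, J), -4)) = Mul(0, Add(-4, Mul(B, J))) = 0)
Function('y')(a, L) = 0 (Function('y')(a, L) = Mul(0, L) = 0)
Add(Add(Mul(Mul(-5, 5), -19), 21606), Function('y')(-143, 180)) = Add(Add(Mul(Mul(-5, 5), -19), 21606), 0) = Add(Add(Mul(-25, -19), 21606), 0) = Add(Add(475, 21606), 0) = Add(22081, 0) = 22081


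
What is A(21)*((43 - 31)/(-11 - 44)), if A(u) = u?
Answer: -252/55 ≈ -4.5818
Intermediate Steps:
A(21)*((43 - 31)/(-11 - 44)) = 21*((43 - 31)/(-11 - 44)) = 21*(12/(-55)) = 21*(12*(-1/55)) = 21*(-12/55) = -252/55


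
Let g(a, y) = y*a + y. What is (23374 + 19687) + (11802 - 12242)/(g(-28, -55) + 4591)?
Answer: 65409549/1519 ≈ 43061.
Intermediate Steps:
g(a, y) = y + a*y (g(a, y) = a*y + y = y + a*y)
(23374 + 19687) + (11802 - 12242)/(g(-28, -55) + 4591) = (23374 + 19687) + (11802 - 12242)/(-55*(1 - 28) + 4591) = 43061 - 440/(-55*(-27) + 4591) = 43061 - 440/(1485 + 4591) = 43061 - 440/6076 = 43061 - 440*1/6076 = 43061 - 110/1519 = 65409549/1519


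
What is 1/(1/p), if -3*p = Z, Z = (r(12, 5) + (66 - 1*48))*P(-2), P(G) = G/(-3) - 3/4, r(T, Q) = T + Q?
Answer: 35/36 ≈ 0.97222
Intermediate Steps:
r(T, Q) = Q + T
P(G) = -3/4 - G/3 (P(G) = G*(-1/3) - 3*1/4 = -G/3 - 3/4 = -3/4 - G/3)
Z = -35/12 (Z = ((5 + 12) + (66 - 1*48))*(-3/4 - 1/3*(-2)) = (17 + (66 - 48))*(-3/4 + 2/3) = (17 + 18)*(-1/12) = 35*(-1/12) = -35/12 ≈ -2.9167)
p = 35/36 (p = -1/3*(-35/12) = 35/36 ≈ 0.97222)
1/(1/p) = 1/(1/(35/36)) = 1/(36/35) = 35/36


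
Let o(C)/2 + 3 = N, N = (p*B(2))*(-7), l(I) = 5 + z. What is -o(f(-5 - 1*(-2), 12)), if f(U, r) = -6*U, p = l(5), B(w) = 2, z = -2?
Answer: 90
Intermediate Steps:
l(I) = 3 (l(I) = 5 - 2 = 3)
p = 3
N = -42 (N = (3*2)*(-7) = 6*(-7) = -42)
o(C) = -90 (o(C) = -6 + 2*(-42) = -6 - 84 = -90)
-o(f(-5 - 1*(-2), 12)) = -1*(-90) = 90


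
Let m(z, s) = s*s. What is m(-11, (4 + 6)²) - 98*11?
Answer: 8922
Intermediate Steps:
m(z, s) = s²
m(-11, (4 + 6)²) - 98*11 = ((4 + 6)²)² - 98*11 = (10²)² - 1078 = 100² - 1078 = 10000 - 1078 = 8922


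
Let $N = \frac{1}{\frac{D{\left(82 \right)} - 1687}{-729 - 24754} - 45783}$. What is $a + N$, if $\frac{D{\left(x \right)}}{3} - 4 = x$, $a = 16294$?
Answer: $\frac{19009994041957}{1166686760} \approx 16294.0$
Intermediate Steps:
$D{\left(x \right)} = 12 + 3 x$
$N = - \frac{25483}{1166686760}$ ($N = \frac{1}{\frac{\left(12 + 3 \cdot 82\right) - 1687}{-729 - 24754} - 45783} = \frac{1}{\frac{\left(12 + 246\right) - 1687}{-25483} - 45783} = \frac{1}{\left(258 - 1687\right) \left(- \frac{1}{25483}\right) - 45783} = \frac{1}{\left(-1429\right) \left(- \frac{1}{25483}\right) - 45783} = \frac{1}{\frac{1429}{25483} - 45783} = \frac{1}{- \frac{1166686760}{25483}} = - \frac{25483}{1166686760} \approx -2.1842 \cdot 10^{-5}$)
$a + N = 16294 - \frac{25483}{1166686760} = \frac{19009994041957}{1166686760}$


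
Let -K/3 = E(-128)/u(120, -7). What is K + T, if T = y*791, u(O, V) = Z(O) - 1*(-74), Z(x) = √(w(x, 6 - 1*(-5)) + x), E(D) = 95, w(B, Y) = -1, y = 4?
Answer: 16928458/5357 + 285*√119/5357 ≈ 3160.6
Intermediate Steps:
Z(x) = √(-1 + x)
u(O, V) = 74 + √(-1 + O) (u(O, V) = √(-1 + O) - 1*(-74) = √(-1 + O) + 74 = 74 + √(-1 + O))
T = 3164 (T = 4*791 = 3164)
K = -285/(74 + √119) (K = -285/(74 + √(-1 + 120)) = -285/(74 + √119) ≈ -3.3565)
K + T = (-21090/5357 + 285*√119/5357) + 3164 = 16928458/5357 + 285*√119/5357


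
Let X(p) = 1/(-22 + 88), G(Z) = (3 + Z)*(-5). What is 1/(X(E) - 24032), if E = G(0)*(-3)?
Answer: -66/1586111 ≈ -4.1611e-5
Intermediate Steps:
G(Z) = -15 - 5*Z
E = 45 (E = (-15 - 5*0)*(-3) = (-15 + 0)*(-3) = -15*(-3) = 45)
X(p) = 1/66
1/(X(E) - 24032) = 1/(1/66 - 24032) = 1/(-1586111/66) = -66/1586111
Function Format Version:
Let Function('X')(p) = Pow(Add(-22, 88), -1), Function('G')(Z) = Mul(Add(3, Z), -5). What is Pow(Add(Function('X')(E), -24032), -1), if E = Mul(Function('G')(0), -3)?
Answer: Rational(-66, 1586111) ≈ -4.1611e-5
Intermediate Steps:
Function('G')(Z) = Add(-15, Mul(-5, Z))
E = 45 (E = Mul(Add(-15, Mul(-5, 0)), -3) = Mul(Add(-15, 0), -3) = Mul(-15, -3) = 45)
Function('X')(p) = Rational(1, 66) (Function('X')(p) = Pow(66, -1) = Rational(1, 66))
Pow(Add(Function('X')(E), -24032), -1) = Pow(Add(Rational(1, 66), -24032), -1) = Pow(Rational(-1586111, 66), -1) = Rational(-66, 1586111)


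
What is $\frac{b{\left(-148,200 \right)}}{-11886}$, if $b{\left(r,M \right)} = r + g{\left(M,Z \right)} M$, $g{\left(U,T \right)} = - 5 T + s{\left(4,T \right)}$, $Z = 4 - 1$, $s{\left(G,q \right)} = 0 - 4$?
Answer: $\frac{94}{283} \approx 0.33216$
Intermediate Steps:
$s{\left(G,q \right)} = -4$
$Z = 3$ ($Z = 4 - 1 = 3$)
$g{\left(U,T \right)} = -4 - 5 T$ ($g{\left(U,T \right)} = - 5 T - 4 = -4 - 5 T$)
$b{\left(r,M \right)} = r - 19 M$ ($b{\left(r,M \right)} = r + \left(-4 - 15\right) M = r - 19 M$)
$\frac{b{\left(-148,200 \right)}}{-11886} = \frac{-148 - 3800}{-11886} = \left(-148 - 3800\right) \left(- \frac{1}{11886}\right) = \left(-3948\right) \left(- \frac{1}{11886}\right) = \frac{94}{283}$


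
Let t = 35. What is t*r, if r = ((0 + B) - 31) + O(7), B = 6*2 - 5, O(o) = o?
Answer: -595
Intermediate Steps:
B = 7 (B = 12 - 5 = 7)
r = -17 (r = ((0 + 7) - 31) + 7 = (7 - 31) + 7 = -24 + 7 = -17)
t*r = 35*(-17) = -595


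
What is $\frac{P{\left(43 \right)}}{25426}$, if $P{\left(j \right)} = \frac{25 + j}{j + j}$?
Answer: $\frac{17}{546659} \approx 3.1098 \cdot 10^{-5}$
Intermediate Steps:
$P{\left(j \right)} = \frac{25 + j}{2 j}$
$\frac{P{\left(43 \right)}}{25426} = \frac{\frac{1}{2} \cdot \frac{1}{43} \left(25 + 43\right)}{25426} = \frac{1}{2} \cdot \frac{1}{43} \cdot 68 \cdot \frac{1}{25426} = \frac{34}{43} \cdot \frac{1}{25426} = \frac{17}{546659}$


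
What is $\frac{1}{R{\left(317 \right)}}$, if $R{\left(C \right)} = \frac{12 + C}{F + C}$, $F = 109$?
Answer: $\frac{426}{329} \approx 1.2948$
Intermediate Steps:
$R{\left(C \right)} = \frac{12 + C}{109 + C}$
$\frac{1}{R{\left(317 \right)}} = \frac{1}{\frac{1}{109 + 317} \left(12 + 317\right)} = \frac{1}{\frac{1}{426} \cdot 329} = \frac{1}{\frac{329}{426}} = \frac{426}{329}$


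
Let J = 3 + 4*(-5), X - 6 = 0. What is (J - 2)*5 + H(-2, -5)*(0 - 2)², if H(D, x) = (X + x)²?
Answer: -91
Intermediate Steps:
X = 6 (X = 6 + 0 = 6)
J = -17 (J = 3 - 20 = -17)
H(D, x) = (6 + x)²
(J - 2)*5 + H(-2, -5)*(0 - 2)² = (-17 - 2)*5 + (6 - 5)²*(0 - 2)² = -19*5 + 1²*(-2)² = -95 + 1*4 = -95 + 4 = -91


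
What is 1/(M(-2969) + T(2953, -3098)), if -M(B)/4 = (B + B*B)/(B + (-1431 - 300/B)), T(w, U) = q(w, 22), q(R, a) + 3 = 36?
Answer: 3265825/26270576473 ≈ 0.00012432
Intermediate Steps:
q(R, a) = 33 (q(R, a) = -3 + 36 = 33)
T(w, U) = 33
M(B) = -4*(B + B**2)/(-1431 + B - 300/B) (M(B) = -4*(B + B*B)/(B + (-1431 - 300/B)) = -4*(B + B**2)/(B + (-1431 - 300/B)) = -4*(B + B**2)/(-1431 + B - 300/B))
1/(M(-2969) + T(2953, -3098)) = 1/(4*(-2969)**2*(1 - 2969)/(300 - 1*(-2969)**2 + 1431*(-2969)) + 33) = 1/(4*8814961*(-2968)/(300 - 1*8814961 - 4248639) + 33) = 1/(4*8814961*(-2968)/(300 - 8814961 - 4248639) + 33) = 1/(4*8814961*(-2968)/(-13063300) + 33) = 1/(4*8814961*(-1/13063300)*(-2968) + 33) = 1/(26162804248/3265825 + 33) = 1/(26270576473/3265825) = 3265825/26270576473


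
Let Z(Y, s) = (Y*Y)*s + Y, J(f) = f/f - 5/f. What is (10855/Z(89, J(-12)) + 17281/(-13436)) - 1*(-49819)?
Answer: 18169877582107/364720220 ≈ 49819.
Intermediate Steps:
J(f) = 1 - 5/f
Z(Y, s) = Y + s*Y² (Z(Y, s) = Y²*s + Y = s*Y² + Y = Y + s*Y²)
(10855/Z(89, J(-12)) + 17281/(-13436)) - 1*(-49819) = (10855/((89*(1 + 89*((-5 - 12)/(-12))))) + 17281/(-13436)) - 1*(-49819) = (10855/((89*(1 + 89*(-1/12*(-17))))) + 17281*(-1/13436)) + 49819 = (10855/((89*(1 + 89*(17/12)))) - 17281/13436) + 49819 = (10855/((89*(1 + 1513/12))) - 17281/13436) + 49819 = (10855/((89*(1525/12))) - 17281/13436) + 49819 = (10855/(135725/12) - 17281/13436) + 49819 = (10855*(12/135725) - 17281/13436) + 49819 = (26052/27145 - 17281/13436) + 49819 = -119058073/364720220 + 49819 = 18169877582107/364720220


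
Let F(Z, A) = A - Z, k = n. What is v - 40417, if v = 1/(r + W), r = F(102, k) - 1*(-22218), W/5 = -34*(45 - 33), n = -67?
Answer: -808703752/20009 ≈ -40417.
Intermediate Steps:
k = -67
W = -2040 (W = 5*(-34*(45 - 33)) = 5*(-34*12) = 5*(-408) = -2040)
r = 22049 (r = (-67 - 1*102) - 1*(-22218) = (-67 - 102) + 22218 = -169 + 22218 = 22049)
v = 1/20009 (v = 1/(22049 - 2040) = 1/20009 ≈ 4.9978e-5)
v - 40417 = 1/20009 - 40417 = -808703752/20009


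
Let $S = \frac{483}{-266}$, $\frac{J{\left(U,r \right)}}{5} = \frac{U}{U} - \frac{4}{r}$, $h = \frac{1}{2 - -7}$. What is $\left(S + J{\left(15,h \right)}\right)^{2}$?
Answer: $\frac{45144961}{1444} \approx 31264.0$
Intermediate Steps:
$h = \frac{1}{9}$ ($h = \frac{1}{2 + 7} = \frac{1}{9} \approx 0.11111$)
$J{\left(U,r \right)} = 5 - \frac{20}{r}$ ($J{\left(U,r \right)} = 5 \left(\frac{U}{U} - \frac{4}{r}\right) = 5 \left(1 - \frac{4}{r}\right) = 5 - \frac{20}{r}$)
$S = - \frac{69}{38}$ ($S = 483 \left(- \frac{1}{266}\right) = - \frac{69}{38} \approx -1.8158$)
$\left(S + J{\left(15,h \right)}\right)^{2} = \left(- \frac{69}{38} + \left(5 - 20 \frac{1}{\frac{1}{9}}\right)\right)^{2} = \left(- \frac{69}{38} + \left(5 - 180\right)\right)^{2} = \left(- \frac{69}{38} - 175\right)^{2} = \left(- \frac{6719}{38}\right)^{2} = \frac{45144961}{1444}$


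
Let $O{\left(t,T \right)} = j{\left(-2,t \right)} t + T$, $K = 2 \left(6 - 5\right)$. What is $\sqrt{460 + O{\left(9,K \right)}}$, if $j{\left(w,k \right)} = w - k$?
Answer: $11 \sqrt{3} \approx 19.053$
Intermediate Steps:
$K = 2$ ($K = 2 \cdot 1 = 2$)
$O{\left(t,T \right)} = T + t \left(-2 - t\right)$ ($O{\left(t,T \right)} = \left(-2 - t\right) t + T = t \left(-2 - t\right) + T = T + t \left(-2 - t\right)$)
$\sqrt{460 + O{\left(9,K \right)}} = \sqrt{460 + \left(2 - 9 \left(2 + 9\right)\right)} = \sqrt{460 + \left(2 - 9 \cdot 11\right)} = \sqrt{460 + \left(2 - 99\right)} = \sqrt{460 - 97} = \sqrt{363} = 11 \sqrt{3}$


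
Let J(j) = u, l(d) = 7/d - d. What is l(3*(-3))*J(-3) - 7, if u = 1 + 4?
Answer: 307/9 ≈ 34.111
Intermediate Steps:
u = 5
l(d) = -d + 7/d
J(j) = 5
l(3*(-3))*J(-3) - 7 = (-3*(-3) + 7/((3*(-3))))*5 - 7 = (-1*(-9) + 7/(-9))*5 - 7 = (9 + 7*(-⅑))*5 - 7 = (9 - 7/9)*5 - 7 = (74/9)*5 - 7 = 370/9 - 7 = 307/9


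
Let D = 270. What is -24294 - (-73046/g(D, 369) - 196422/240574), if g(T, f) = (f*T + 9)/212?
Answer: -289297784394889/11985276393 ≈ -24138.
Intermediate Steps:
g(T, f) = 9/212 + T*f/212 (g(T, f) = (T*f + 9)*(1/212) = (9 + T*f)*(1/212) = 9/212 + T*f/212)
-24294 - (-73046/g(D, 369) - 196422/240574) = -24294 - (-73046/(9/212 + (1/212)*270*369) - 196422/240574) = -24294 - (-73046/(9/212 + 49815/106) - 196422*1/240574) = -24294 - (-73046/99639/212 - 98211/120287) = -24294 - (-73046*212/99639 - 98211/120287) = -24294 - (-15485752/99639 - 98211/120287) = -24294 - 1*(-1872520296653/11985276393) = -24294 + 1872520296653/11985276393 = -289297784394889/11985276393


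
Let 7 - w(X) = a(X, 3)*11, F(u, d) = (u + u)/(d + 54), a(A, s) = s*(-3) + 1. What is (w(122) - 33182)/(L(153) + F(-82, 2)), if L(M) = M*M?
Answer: -463218/327685 ≈ -1.4136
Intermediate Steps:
L(M) = M²
a(A, s) = 1 - 3*s (a(A, s) = -3*s + 1 = 1 - 3*s)
F(u, d) = 2*u/(54 + d) (F(u, d) = (2*u)/(54 + d) = 2*u/(54 + d))
w(X) = 95 (w(X) = 7 - (1 - 3*3)*11 = 7 - (1 - 9)*11 = 7 - (-8)*11 = 7 - 1*(-88) = 7 + 88 = 95)
(w(122) - 33182)/(L(153) + F(-82, 2)) = (95 - 33182)/(153² + 2*(-82)/(54 + 2)) = -33087/(23409 + 2*(-82)/56) = -33087/(23409 + 2*(-82)*(1/56)) = -33087/(23409 - 41/14) = -33087/327685/14 = -33087*14/327685 = -463218/327685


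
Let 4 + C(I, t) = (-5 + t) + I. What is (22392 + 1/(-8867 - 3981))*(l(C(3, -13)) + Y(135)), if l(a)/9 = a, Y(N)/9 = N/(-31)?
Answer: -468650944035/99572 ≈ -4.7067e+6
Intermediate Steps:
Y(N) = -9*N/31 (Y(N) = 9*(N/(-31)) = 9*(N*(-1/31)) = 9*(-N/31) = -9*N/31)
C(I, t) = -9 + I + t (C(I, t) = -4 + ((-5 + t) + I) = -4 + (-5 + I + t) = -9 + I + t)
l(a) = 9*a
(22392 + 1/(-8867 - 3981))*(l(C(3, -13)) + Y(135)) = (22392 + 1/(-8867 - 3981))*(9*(-9 + 3 - 13) - 9/31*135) = (22392 + 1/(-12848))*(9*(-19) - 1215/31) = (22392 - 1/12848)*(-171 - 1215/31) = (287692415/12848)*(-6516/31) = -468650944035/99572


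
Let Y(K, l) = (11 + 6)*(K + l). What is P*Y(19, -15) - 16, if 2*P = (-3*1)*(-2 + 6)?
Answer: -424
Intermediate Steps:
Y(K, l) = 17*K + 17*l (Y(K, l) = 17*(K + l) = 17*K + 17*l)
P = -6 (P = ((-3*1)*(-2 + 6))/2 = (-3*4)/2 = (½)*(-12) = -6)
P*Y(19, -15) - 16 = -6*(17*19 + 17*(-15)) - 16 = -6*(323 - 255) - 16 = -6*68 - 16 = -408 - 16 = -424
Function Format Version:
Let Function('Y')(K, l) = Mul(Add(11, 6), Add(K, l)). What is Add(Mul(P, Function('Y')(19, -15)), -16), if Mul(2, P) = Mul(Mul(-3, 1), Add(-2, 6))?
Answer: -424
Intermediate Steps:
Function('Y')(K, l) = Add(Mul(17, K), Mul(17, l)) (Function('Y')(K, l) = Mul(17, Add(K, l)) = Add(Mul(17, K), Mul(17, l)))
P = -6 (P = Mul(Rational(1, 2), Mul(Mul(-3, 1), Add(-2, 6))) = Mul(Rational(1, 2), Mul(-3, 4)) = Mul(Rational(1, 2), -12) = -6)
Add(Mul(P, Function('Y')(19, -15)), -16) = Add(Mul(-6, Add(Mul(17, 19), Mul(17, -15))), -16) = Add(Mul(-6, Add(323, -255)), -16) = Add(Mul(-6, 68), -16) = Add(-408, -16) = -424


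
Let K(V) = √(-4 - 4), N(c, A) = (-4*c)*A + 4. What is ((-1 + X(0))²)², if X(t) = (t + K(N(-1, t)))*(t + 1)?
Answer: 17 + 56*I*√2 ≈ 17.0 + 79.196*I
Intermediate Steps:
N(c, A) = 4 - 4*A*c (N(c, A) = -4*A*c + 4 = 4 - 4*A*c)
K(V) = 2*I*√2 (K(V) = √(-8) = 2*I*√2)
X(t) = (1 + t)*(t + 2*I*√2) (X(t) = (t + 2*I*√2)*(t + 1) = (t + 2*I*√2)*(1 + t) = (1 + t)*(t + 2*I*√2))
((-1 + X(0))²)² = ((-1 + (0 + 0² + 2*I*√2 + 2*I*0*√2))²)² = ((-1 + (0 + 0 + 2*I*√2 + 0))²)² = ((-1 + 2*I*√2)²)² = (-1 + 2*I*√2)⁴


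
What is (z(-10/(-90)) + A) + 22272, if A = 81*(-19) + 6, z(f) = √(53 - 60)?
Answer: 20739 + I*√7 ≈ 20739.0 + 2.6458*I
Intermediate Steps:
z(f) = I*√7 (z(f) = √(-7) = I*√7)
A = -1533 (A = -1539 + 6 = -1533)
(z(-10/(-90)) + A) + 22272 = (I*√7 - 1533) + 22272 = (-1533 + I*√7) + 22272 = 20739 + I*√7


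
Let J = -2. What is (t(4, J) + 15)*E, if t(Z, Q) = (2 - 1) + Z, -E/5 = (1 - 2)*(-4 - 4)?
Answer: -800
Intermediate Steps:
E = -40 (E = -5*(1 - 2)*(-4 - 4) = -(-5)*(-8) = -5*8 = -40)
t(Z, Q) = 1 + Z
(t(4, J) + 15)*E = ((1 + 4) + 15)*(-40) = (5 + 15)*(-40) = 20*(-40) = -800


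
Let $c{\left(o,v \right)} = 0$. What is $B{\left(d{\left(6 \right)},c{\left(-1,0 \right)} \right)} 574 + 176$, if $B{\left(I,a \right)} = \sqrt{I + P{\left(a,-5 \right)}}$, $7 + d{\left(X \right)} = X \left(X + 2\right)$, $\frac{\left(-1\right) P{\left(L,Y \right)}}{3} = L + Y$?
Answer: $176 + 1148 \sqrt{14} \approx 4471.4$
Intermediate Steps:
$P{\left(L,Y \right)} = - 3 L - 3 Y$ ($P{\left(L,Y \right)} = - 3 \left(L + Y\right) = - 3 L - 3 Y$)
$d{\left(X \right)} = -7 + X \left(2 + X\right)$ ($d{\left(X \right)} = -7 + X \left(X + 2\right) = -7 + X \left(2 + X\right)$)
$B{\left(I,a \right)} = \sqrt{15 + I - 3 a}$ ($B{\left(I,a \right)} = \sqrt{I - \left(-15 + 3 a\right)} = \sqrt{15 + I - 3 a}$)
$B{\left(d{\left(6 \right)},c{\left(-1,0 \right)} \right)} 574 + 176 = \sqrt{15 + \left(-7 + 6^{2} + 2 \cdot 6\right) - 0} \cdot 574 + 176 = \sqrt{15 + \left(-7 + 36 + 12\right) + 0} \cdot 574 + 176 = \sqrt{15 + 41 + 0} \cdot 574 + 176 = \sqrt{56} \cdot 574 + 176 = 2 \sqrt{14} \cdot 574 + 176 = 1148 \sqrt{14} + 176 = 176 + 1148 \sqrt{14}$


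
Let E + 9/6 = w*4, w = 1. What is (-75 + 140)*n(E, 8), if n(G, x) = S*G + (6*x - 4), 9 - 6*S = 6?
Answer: 11765/4 ≈ 2941.3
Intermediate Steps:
S = 1/2 (S = 3/2 - 1/6*6 = 3/2 - 1 = 1/2 ≈ 0.50000)
E = 5/2 (E = -3/2 + 1*4 = -3/2 + 4 = 5/2 ≈ 2.5000)
n(G, x) = -4 + G/2 + 6*x (n(G, x) = G/2 + (6*x - 4) = G/2 + (-4 + 6*x) = -4 + G/2 + 6*x)
(-75 + 140)*n(E, 8) = (-75 + 140)*(-4 + (1/2)*(5/2) + 6*8) = 65*(-4 + 5/4 + 48) = 65*(181/4) = 11765/4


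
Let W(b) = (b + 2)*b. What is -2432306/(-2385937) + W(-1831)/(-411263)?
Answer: -6989944570885/981247608431 ≈ -7.1235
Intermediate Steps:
W(b) = b*(2 + b) (W(b) = (2 + b)*b = b*(2 + b))
-2432306/(-2385937) + W(-1831)/(-411263) = -2432306/(-2385937) - 1831*(2 - 1831)/(-411263) = -2432306*(-1/2385937) - 1831*(-1829)*(-1/411263) = 2432306/2385937 + 3348899*(-1/411263) = 2432306/2385937 - 3348899/411263 = -6989944570885/981247608431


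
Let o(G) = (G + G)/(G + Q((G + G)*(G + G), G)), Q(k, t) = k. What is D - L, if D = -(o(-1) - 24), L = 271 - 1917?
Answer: 5012/3 ≈ 1670.7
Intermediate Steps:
o(G) = 2*G/(G + 4*G**2) (o(G) = (G + G)/(G + (G + G)*(G + G)) = (2*G)/(G + (2*G)*(2*G)) = (2*G)/(G + 4*G**2) = 2*G/(G + 4*G**2))
L = -1646
D = 74/3 (D = -(2/(1 + 4*(-1)) - 24) = -(2/(1 - 4) - 24) = -(2/(-3) - 24) = -(2*(-1/3) - 24) = -(-2/3 - 24) = -1*(-74/3) = 74/3 ≈ 24.667)
D - L = 74/3 - 1*(-1646) = 74/3 + 1646 = 5012/3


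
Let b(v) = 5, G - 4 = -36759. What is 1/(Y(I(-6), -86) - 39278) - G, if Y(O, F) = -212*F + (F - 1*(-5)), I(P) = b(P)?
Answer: 776522884/21127 ≈ 36755.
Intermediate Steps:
G = -36755 (G = 4 - 36759 = -36755)
I(P) = 5
Y(O, F) = 5 - 211*F (Y(O, F) = -212*F + (F + 5) = -212*F + (5 + F) = 5 - 211*F)
1/(Y(I(-6), -86) - 39278) - G = 1/((5 - 211*(-86)) - 39278) - 1*(-36755) = 1/((5 + 18146) - 39278) + 36755 = 1/(18151 - 39278) + 36755 = 1/(-21127) + 36755 = -1/21127 + 36755 = 776522884/21127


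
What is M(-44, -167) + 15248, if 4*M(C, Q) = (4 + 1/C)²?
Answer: 118111137/7744 ≈ 15252.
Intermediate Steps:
M(C, Q) = (4 + 1/C)²/4
M(-44, -167) + 15248 = (¼)*(1 + 4*(-44))²/(-44)² + 15248 = (¼)*(1/1936)*(1 - 176)² + 15248 = (¼)*(1/1936)*(-175)² + 15248 = (¼)*(1/1936)*30625 + 15248 = 30625/7744 + 15248 = 118111137/7744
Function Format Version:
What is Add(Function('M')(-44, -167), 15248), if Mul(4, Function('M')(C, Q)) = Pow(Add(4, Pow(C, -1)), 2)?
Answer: Rational(118111137, 7744) ≈ 15252.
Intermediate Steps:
Function('M')(C, Q) = Mul(Rational(1, 4), Pow(Add(4, Pow(C, -1)), 2))
Add(Function('M')(-44, -167), 15248) = Add(Mul(Rational(1, 4), Pow(-44, -2), Pow(Add(1, Mul(4, -44)), 2)), 15248) = Add(Mul(Rational(1, 4), Rational(1, 1936), Pow(Add(1, -176), 2)), 15248) = Add(Mul(Rational(1, 4), Rational(1, 1936), Pow(-175, 2)), 15248) = Add(Mul(Rational(1, 4), Rational(1, 1936), 30625), 15248) = Add(Rational(30625, 7744), 15248) = Rational(118111137, 7744)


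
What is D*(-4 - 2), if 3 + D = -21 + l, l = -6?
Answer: 180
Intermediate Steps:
D = -30 (D = -3 + (-21 - 6) = -3 - 27 = -30)
D*(-4 - 2) = -30*(-4 - 2) = -30*(-6) = 180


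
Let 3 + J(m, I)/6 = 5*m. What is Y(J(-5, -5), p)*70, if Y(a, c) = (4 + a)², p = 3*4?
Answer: 1882720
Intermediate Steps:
p = 12
J(m, I) = -18 + 30*m (J(m, I) = -18 + 6*(5*m) = -18 + 30*m)
Y(J(-5, -5), p)*70 = (4 + (-18 + 30*(-5)))²*70 = (4 + (-18 - 150))²*70 = (4 - 168)²*70 = (-164)²*70 = 26896*70 = 1882720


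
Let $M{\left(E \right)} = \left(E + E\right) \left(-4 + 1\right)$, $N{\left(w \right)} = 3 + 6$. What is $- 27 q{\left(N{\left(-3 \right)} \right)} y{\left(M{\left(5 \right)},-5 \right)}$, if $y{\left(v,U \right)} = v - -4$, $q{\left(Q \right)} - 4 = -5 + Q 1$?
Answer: $5616$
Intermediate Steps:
$N{\left(w \right)} = 9$
$q{\left(Q \right)} = -1 + Q$ ($q{\left(Q \right)} = 4 + \left(-5 + Q 1\right) = 4 + \left(-5 + Q\right) = -1 + Q$)
$M{\left(E \right)} = - 6 E$ ($M{\left(E \right)} = 2 E \left(-3\right) = - 6 E$)
$y{\left(v,U \right)} = 4 + v$ ($y{\left(v,U \right)} = v + 4 = 4 + v$)
$- 27 q{\left(N{\left(-3 \right)} \right)} y{\left(M{\left(5 \right)},-5 \right)} = - 27 \left(-1 + 9\right) \left(4 - 30\right) = \left(-27\right) 8 \left(4 - 30\right) = \left(-216\right) \left(-26\right) = 5616$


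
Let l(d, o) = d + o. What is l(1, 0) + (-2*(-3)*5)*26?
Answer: 781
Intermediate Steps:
l(1, 0) + (-2*(-3)*5)*26 = (1 + 0) + (-2*(-3)*5)*26 = 1 + (6*5)*26 = 1 + 30*26 = 1 + 780 = 781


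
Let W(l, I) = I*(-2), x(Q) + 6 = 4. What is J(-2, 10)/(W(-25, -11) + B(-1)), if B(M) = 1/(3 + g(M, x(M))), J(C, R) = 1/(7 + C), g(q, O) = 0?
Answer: 3/335 ≈ 0.0089552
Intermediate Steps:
x(Q) = -2 (x(Q) = -6 + 4 = -2)
W(l, I) = -2*I
B(M) = ⅓ (B(M) = 1/(3 + 0) = 1/3 = ⅓)
J(-2, 10)/(W(-25, -11) + B(-1)) = 1/((7 - 2)*(-2*(-11) + ⅓)) = 1/(5*(22 + ⅓)) = 1/(5*(67/3)) = (⅕)*(3/67) = 3/335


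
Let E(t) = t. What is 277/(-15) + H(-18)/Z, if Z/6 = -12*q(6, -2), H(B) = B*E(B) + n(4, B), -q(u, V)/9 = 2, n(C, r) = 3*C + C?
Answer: -29491/1620 ≈ -18.204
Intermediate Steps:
n(C, r) = 4*C
q(u, V) = -18 (q(u, V) = -9*2 = -18)
H(B) = 16 + B² (H(B) = B*B + 4*4 = B² + 16 = 16 + B²)
Z = 1296 (Z = 6*(-12*(-18)) = 6*216 = 1296)
277/(-15) + H(-18)/Z = 277/(-15) + (16 + (-18)²)/1296 = 277*(-1/15) + (16 + 324)*(1/1296) = -277/15 + 340*(1/1296) = -277/15 + 85/324 = -29491/1620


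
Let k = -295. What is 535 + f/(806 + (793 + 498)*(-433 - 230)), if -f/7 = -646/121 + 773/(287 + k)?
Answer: 63264639979/118251848 ≈ 535.00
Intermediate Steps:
f = 690907/968 (f = -7*(-646/121 + 773/(287 - 295)) = -7*(-646*1/121 + 773/(-8)) = -7*(-646/121 + 773*(-⅛)) = -7*(-646/121 - 773/8) = -7*(-98701/968) = 690907/968 ≈ 713.75)
535 + f/(806 + (793 + 498)*(-433 - 230)) = 535 + 690907/(968*(806 + (793 + 498)*(-433 - 230))) = 535 + 690907/(968*(806 + 1291*(-663))) = 535 + 690907/(968*(806 - 855933)) = 535 + (690907/968)/(-855127) = 535 + (690907/968)*(-1/855127) = 535 - 98701/118251848 = 63264639979/118251848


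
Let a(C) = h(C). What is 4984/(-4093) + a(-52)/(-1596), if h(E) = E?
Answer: -1935407/1633107 ≈ -1.1851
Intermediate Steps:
a(C) = C
4984/(-4093) + a(-52)/(-1596) = 4984/(-4093) - 52/(-1596) = 4984*(-1/4093) - 52*(-1/1596) = -4984/4093 + 13/399 = -1935407/1633107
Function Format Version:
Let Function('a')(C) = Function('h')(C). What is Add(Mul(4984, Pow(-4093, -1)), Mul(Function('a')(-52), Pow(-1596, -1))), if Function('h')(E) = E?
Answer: Rational(-1935407, 1633107) ≈ -1.1851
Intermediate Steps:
Function('a')(C) = C
Add(Mul(4984, Pow(-4093, -1)), Mul(Function('a')(-52), Pow(-1596, -1))) = Add(Mul(4984, Pow(-4093, -1)), Mul(-52, Pow(-1596, -1))) = Add(Mul(4984, Rational(-1, 4093)), Mul(-52, Rational(-1, 1596))) = Add(Rational(-4984, 4093), Rational(13, 399)) = Rational(-1935407, 1633107)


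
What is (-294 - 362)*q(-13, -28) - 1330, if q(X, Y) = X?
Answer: 7198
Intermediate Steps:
(-294 - 362)*q(-13, -28) - 1330 = (-294 - 362)*(-13) - 1330 = -656*(-13) - 1330 = 8528 - 1330 = 7198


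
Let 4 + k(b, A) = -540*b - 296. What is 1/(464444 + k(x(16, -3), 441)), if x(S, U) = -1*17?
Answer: 1/473324 ≈ 2.1127e-6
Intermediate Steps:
x(S, U) = -17
k(b, A) = -300 - 540*b (k(b, A) = -4 + (-540*b - 296) = -4 + (-296 - 540*b) = -300 - 540*b)
1/(464444 + k(x(16, -3), 441)) = 1/(464444 + (-300 - 540*(-17))) = 1/(464444 + (-300 + 9180)) = 1/(464444 + 8880) = 1/473324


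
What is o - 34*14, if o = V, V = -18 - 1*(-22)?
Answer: -472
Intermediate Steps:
V = 4 (V = -18 + 22 = 4)
o = 4
o - 34*14 = 4 - 34*14 = 4 - 476 = -472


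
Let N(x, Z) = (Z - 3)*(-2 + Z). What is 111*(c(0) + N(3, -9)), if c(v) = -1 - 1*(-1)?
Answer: 14652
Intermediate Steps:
N(x, Z) = (-3 + Z)*(-2 + Z)
c(v) = 0 (c(v) = -1 + 1 = 0)
111*(c(0) + N(3, -9)) = 111*(0 + (6 + (-9)**2 - 5*(-9))) = 111*(0 + (6 + 81 + 45)) = 111*(0 + 132) = 111*132 = 14652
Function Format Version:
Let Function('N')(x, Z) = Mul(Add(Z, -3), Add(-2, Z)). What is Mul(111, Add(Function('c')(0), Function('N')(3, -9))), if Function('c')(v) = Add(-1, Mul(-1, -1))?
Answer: 14652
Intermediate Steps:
Function('N')(x, Z) = Mul(Add(-3, Z), Add(-2, Z))
Function('c')(v) = 0 (Function('c')(v) = Add(-1, 1) = 0)
Mul(111, Add(Function('c')(0), Function('N')(3, -9))) = Mul(111, Add(0, Add(6, Pow(-9, 2), Mul(-5, -9)))) = Mul(111, Add(0, Add(6, 81, 45))) = Mul(111, Add(0, 132)) = Mul(111, 132) = 14652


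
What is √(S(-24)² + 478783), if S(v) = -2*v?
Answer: √481087 ≈ 693.60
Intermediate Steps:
√(S(-24)² + 478783) = √((-2*(-24))² + 478783) = √(48² + 478783) = √(2304 + 478783) = √481087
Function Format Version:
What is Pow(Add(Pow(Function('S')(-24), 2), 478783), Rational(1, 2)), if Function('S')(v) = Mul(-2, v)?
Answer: Pow(481087, Rational(1, 2)) ≈ 693.60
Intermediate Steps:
Pow(Add(Pow(Function('S')(-24), 2), 478783), Rational(1, 2)) = Pow(Add(Pow(Mul(-2, -24), 2), 478783), Rational(1, 2)) = Pow(Add(Pow(48, 2), 478783), Rational(1, 2)) = Pow(Add(2304, 478783), Rational(1, 2)) = Pow(481087, Rational(1, 2))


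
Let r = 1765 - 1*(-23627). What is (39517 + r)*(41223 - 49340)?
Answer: -526866353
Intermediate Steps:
r = 25392 (r = 1765 + 23627 = 25392)
(39517 + r)*(41223 - 49340) = (39517 + 25392)*(41223 - 49340) = 64909*(-8117) = -526866353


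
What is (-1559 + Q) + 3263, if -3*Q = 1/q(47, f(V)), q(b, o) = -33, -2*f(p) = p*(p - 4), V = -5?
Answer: 168697/99 ≈ 1704.0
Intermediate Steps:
f(p) = -p*(-4 + p)/2 (f(p) = -p*(p - 4)/2 = -p*(-4 + p)/2)
Q = 1/99 (Q = -1/3/(-33) = -1/3*(-1/33) = 1/99 ≈ 0.010101)
(-1559 + Q) + 3263 = (-1559 + 1/99) + 3263 = -154340/99 + 3263 = 168697/99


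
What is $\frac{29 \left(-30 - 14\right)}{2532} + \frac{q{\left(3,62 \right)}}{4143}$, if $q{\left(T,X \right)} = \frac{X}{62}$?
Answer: $- \frac{146776}{291391} \approx -0.50371$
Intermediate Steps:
$q{\left(T,X \right)} = \frac{X}{62}$ ($q{\left(T,X \right)} = X \frac{1}{62} = \frac{X}{62}$)
$\frac{29 \left(-30 - 14\right)}{2532} + \frac{q{\left(3,62 \right)}}{4143} = \frac{29 \left(-30 - 14\right)}{2532} + \frac{\frac{1}{62} \cdot 62}{4143} = 29 \left(-30 - 14\right) \frac{1}{2532} + 1 \cdot \frac{1}{4143} = 29 \left(-44\right) \frac{1}{2532} + \frac{1}{4143} = \left(-1276\right) \frac{1}{2532} + \frac{1}{4143} = - \frac{319}{633} + \frac{1}{4143} = - \frac{146776}{291391}$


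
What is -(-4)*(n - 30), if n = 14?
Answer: -64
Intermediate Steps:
-(-4)*(n - 30) = -(-4)*(14 - 30) = -(-4)*(-16) = -1*64 = -64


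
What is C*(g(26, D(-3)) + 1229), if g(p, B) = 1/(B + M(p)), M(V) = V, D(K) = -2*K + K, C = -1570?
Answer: -55957940/29 ≈ -1.9296e+6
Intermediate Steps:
D(K) = -K
g(p, B) = 1/(B + p)
C*(g(26, D(-3)) + 1229) = -1570*(1/(-1*(-3) + 26) + 1229) = -1570*(1/(3 + 26) + 1229) = -1570*(1/29 + 1229) = -1570*35642/29 = -55957940/29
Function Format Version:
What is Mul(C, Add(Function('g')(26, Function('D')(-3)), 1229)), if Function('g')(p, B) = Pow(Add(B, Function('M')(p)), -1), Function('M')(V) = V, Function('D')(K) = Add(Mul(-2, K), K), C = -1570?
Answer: Rational(-55957940, 29) ≈ -1.9296e+6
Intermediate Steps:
Function('D')(K) = Mul(-1, K)
Function('g')(p, B) = Pow(Add(B, p), -1)
Mul(C, Add(Function('g')(26, Function('D')(-3)), 1229)) = Mul(-1570, Add(Pow(Add(Mul(-1, -3), 26), -1), 1229)) = Mul(-1570, Add(Pow(Add(3, 26), -1), 1229)) = Mul(-1570, Add(Pow(29, -1), 1229)) = Mul(-1570, Add(Rational(1, 29), 1229)) = Mul(-1570, Rational(35642, 29)) = Rational(-55957940, 29)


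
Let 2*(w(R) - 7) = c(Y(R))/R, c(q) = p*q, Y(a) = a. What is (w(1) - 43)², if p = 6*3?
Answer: 729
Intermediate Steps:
p = 18
c(q) = 18*q
w(R) = 16 (w(R) = 7 + ((18*R)/R)/2 = 7 + (½)*18 = 7 + 9 = 16)
(w(1) - 43)² = (16 - 43)² = (-27)² = 729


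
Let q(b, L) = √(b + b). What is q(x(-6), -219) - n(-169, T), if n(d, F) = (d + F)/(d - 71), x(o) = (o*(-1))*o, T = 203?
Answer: 17/120 + 6*I*√2 ≈ 0.14167 + 8.4853*I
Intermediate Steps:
x(o) = -o² (x(o) = (-o)*o = -o²)
q(b, L) = √2*√b (q(b, L) = √(2*b) = √2*√b)
n(d, F) = (F + d)/(-71 + d)
q(x(-6), -219) - n(-169, T) = √2*√(-1*(-6)²) - (203 - 169)/(-71 - 169) = √2*√(-1*36) - 34/(-240) = √2*√(-36) - (-1)*34/240 = √2*(6*I) - 1*(-17/120) = 6*I*√2 + 17/120 = 17/120 + 6*I*√2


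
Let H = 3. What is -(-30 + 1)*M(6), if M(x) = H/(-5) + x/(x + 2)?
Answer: 87/20 ≈ 4.3500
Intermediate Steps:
M(x) = -⅗ + x/(2 + x) (M(x) = 3/(-5) + x/(x + 2) = 3*(-⅕) + x/(2 + x) = -⅗ + x/(2 + x))
-(-30 + 1)*M(6) = -(-30 + 1)*2*(-3 + 6)/(5*(2 + 6)) = -(-29)*(⅖)*3/8 = -(-29)*(⅖)*(⅛)*3 = -(-29)*3/20 = -1*(-87/20) = 87/20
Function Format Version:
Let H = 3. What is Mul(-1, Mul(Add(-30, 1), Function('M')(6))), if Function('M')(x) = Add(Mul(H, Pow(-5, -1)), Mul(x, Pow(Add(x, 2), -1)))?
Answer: Rational(87, 20) ≈ 4.3500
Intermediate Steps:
Function('M')(x) = Add(Rational(-3, 5), Mul(x, Pow(Add(2, x), -1))) (Function('M')(x) = Add(Mul(3, Pow(-5, -1)), Mul(x, Pow(Add(x, 2), -1))) = Add(Mul(3, Rational(-1, 5)), Mul(x, Pow(Add(2, x), -1))) = Add(Rational(-3, 5), Mul(x, Pow(Add(2, x), -1))))
Mul(-1, Mul(Add(-30, 1), Function('M')(6))) = Mul(-1, Mul(Add(-30, 1), Mul(Rational(2, 5), Pow(Add(2, 6), -1), Add(-3, 6)))) = Mul(-1, Mul(-29, Mul(Rational(2, 5), Pow(8, -1), 3))) = Mul(-1, Mul(-29, Mul(Rational(2, 5), Rational(1, 8), 3))) = Mul(-1, Mul(-29, Rational(3, 20))) = Mul(-1, Rational(-87, 20)) = Rational(87, 20)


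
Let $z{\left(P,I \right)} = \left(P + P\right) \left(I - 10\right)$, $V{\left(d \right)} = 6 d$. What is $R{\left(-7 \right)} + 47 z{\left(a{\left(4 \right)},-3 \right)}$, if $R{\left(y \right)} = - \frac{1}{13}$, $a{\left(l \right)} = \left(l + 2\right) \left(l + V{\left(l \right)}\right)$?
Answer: $- \frac{2668849}{13} \approx -2.053 \cdot 10^{5}$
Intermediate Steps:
$a{\left(l \right)} = 7 l \left(2 + l\right)$ ($a{\left(l \right)} = \left(l + 2\right) \left(l + 6 l\right) = \left(2 + l\right) 7 l = 7 l \left(2 + l\right)$)
$R{\left(y \right)} = - \frac{1}{13}$ ($R{\left(y \right)} = \left(-1\right) \frac{1}{13} = - \frac{1}{13}$)
$z{\left(P,I \right)} = 2 P \left(-10 + I\right)$
$R{\left(-7 \right)} + 47 z{\left(a{\left(4 \right)},-3 \right)} = - \frac{1}{13} + 47 \cdot 2 \cdot 7 \cdot 4 \left(2 + 4\right) \left(-10 - 3\right) = - \frac{1}{13} + 47 \cdot 2 \cdot 7 \cdot 4 \cdot 6 \left(-13\right) = - \frac{1}{13} + 47 \cdot 2 \cdot 168 \left(-13\right) = - \frac{1}{13} + 47 \left(-4368\right) = - \frac{1}{13} - 205296 = - \frac{2668849}{13}$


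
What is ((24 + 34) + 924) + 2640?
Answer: 3622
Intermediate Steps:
((24 + 34) + 924) + 2640 = (58 + 924) + 2640 = 982 + 2640 = 3622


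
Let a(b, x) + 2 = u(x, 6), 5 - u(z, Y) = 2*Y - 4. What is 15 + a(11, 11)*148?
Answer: -725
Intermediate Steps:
u(z, Y) = 9 - 2*Y (u(z, Y) = 5 - (2*Y - 4) = 5 - (-4 + 2*Y) = 5 + (4 - 2*Y) = 9 - 2*Y)
a(b, x) = -5 (a(b, x) = -2 + (9 - 2*6) = -2 + (9 - 12) = -2 - 3 = -5)
15 + a(11, 11)*148 = 15 - 5*148 = 15 - 740 = -725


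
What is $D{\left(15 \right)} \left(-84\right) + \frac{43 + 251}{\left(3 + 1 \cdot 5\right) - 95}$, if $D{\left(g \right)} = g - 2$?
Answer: $- \frac{31766}{29} \approx -1095.4$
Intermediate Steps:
$D{\left(g \right)} = -2 + g$ ($D{\left(g \right)} = g - 2 = -2 + g$)
$D{\left(15 \right)} \left(-84\right) + \frac{43 + 251}{\left(3 + 1 \cdot 5\right) - 95} = \left(-2 + 15\right) \left(-84\right) + \frac{43 + 251}{\left(3 + 1 \cdot 5\right) - 95} = 13 \left(-84\right) + \frac{294}{\left(3 + 5\right) - 95} = -1092 + \frac{294}{8 - 95} = -1092 + \frac{294}{-87} = -1092 + 294 \left(- \frac{1}{87}\right) = -1092 - \frac{98}{29} = - \frac{31766}{29}$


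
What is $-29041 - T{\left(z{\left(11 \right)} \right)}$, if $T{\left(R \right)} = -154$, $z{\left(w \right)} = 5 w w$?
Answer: $-28887$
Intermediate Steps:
$z{\left(w \right)} = 5 w^{2}$
$-29041 - T{\left(z{\left(11 \right)} \right)} = -29041 - -154 = -29041 + 154 = -28887$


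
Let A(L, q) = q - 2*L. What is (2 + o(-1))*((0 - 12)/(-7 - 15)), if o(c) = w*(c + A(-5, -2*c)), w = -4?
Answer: -252/11 ≈ -22.909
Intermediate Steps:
o(c) = -40 + 4*c (o(c) = -4*(c + (-2*c - 2*(-5))) = -4*(c + (-2*c + 10)) = -4*(c + (10 - 2*c)) = -4*(10 - c) = -40 + 4*c)
(2 + o(-1))*((0 - 12)/(-7 - 15)) = (2 + (-40 + 4*(-1)))*((0 - 12)/(-7 - 15)) = (2 + (-40 - 4))*(-12/(-22)) = (2 - 44)*(-12*(-1/22)) = -42*6/11 = -252/11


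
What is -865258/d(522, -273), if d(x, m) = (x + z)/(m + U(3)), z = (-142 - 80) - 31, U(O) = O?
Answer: 233619660/269 ≈ 8.6848e+5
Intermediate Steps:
z = -253 (z = -222 - 31 = -253)
d(x, m) = (-253 + x)/(3 + m) (d(x, m) = (x - 253)/(m + 3) = (-253 + x)/(3 + m))
-865258/d(522, -273) = -865258*(3 - 273)/(-253 + 522) = -865258/(269/(-270)) = -865258/((-1/270*269)) = -865258/(-269/270) = -865258*(-270/269) = 233619660/269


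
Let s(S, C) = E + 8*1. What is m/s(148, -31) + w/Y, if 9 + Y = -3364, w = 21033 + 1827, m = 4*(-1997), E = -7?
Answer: -26966384/3373 ≈ -7994.8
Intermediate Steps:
m = -7988
s(S, C) = 1 (s(S, C) = -7 + 8*1 = -7 + 8 = 1)
w = 22860
Y = -3373 (Y = -9 - 3364 = -3373)
m/s(148, -31) + w/Y = -7988/1 + 22860/(-3373) = -7988*1 + 22860*(-1/3373) = -7988 - 22860/3373 = -26966384/3373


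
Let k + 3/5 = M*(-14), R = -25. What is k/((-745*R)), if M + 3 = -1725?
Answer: 120957/93125 ≈ 1.2989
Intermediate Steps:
M = -1728 (M = -3 - 1725 = -1728)
k = 120957/5 (k = -⅗ - 1728*(-14) = -⅗ + 24192 = 120957/5 ≈ 24191.)
k/((-745*R)) = 120957/(5*((-745*(-25)))) = (120957/5)/18625 = (120957/5)*(1/18625) = 120957/93125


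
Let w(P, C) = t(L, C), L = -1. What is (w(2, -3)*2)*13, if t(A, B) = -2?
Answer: -52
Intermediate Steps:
w(P, C) = -2
(w(2, -3)*2)*13 = -2*2*13 = -4*13 = -52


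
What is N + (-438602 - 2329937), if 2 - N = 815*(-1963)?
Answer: -1168692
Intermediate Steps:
N = 1599847 (N = 2 - 815*(-1963) = 2 - 1*(-1599845) = 2 + 1599845 = 1599847)
N + (-438602 - 2329937) = 1599847 + (-438602 - 2329937) = 1599847 - 2768539 = -1168692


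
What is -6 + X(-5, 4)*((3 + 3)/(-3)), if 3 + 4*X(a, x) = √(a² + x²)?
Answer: -9/2 - √41/2 ≈ -7.7016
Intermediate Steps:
X(a, x) = -¾ + √(a² + x²)/4
-6 + X(-5, 4)*((3 + 3)/(-3)) = -6 + (-¾ + √((-5)² + 4²)/4)*((3 + 3)/(-3)) = -6 + (-¾ + √(25 + 16)/4)*(-⅓*6) = -6 + (-¾ + √41/4)*(-2) = -6 + (3/2 - √41/2) = -9/2 - √41/2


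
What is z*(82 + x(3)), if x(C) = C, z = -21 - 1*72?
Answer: -7905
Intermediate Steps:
z = -93 (z = -21 - 72 = -93)
z*(82 + x(3)) = -93*(82 + 3) = -93*85 = -7905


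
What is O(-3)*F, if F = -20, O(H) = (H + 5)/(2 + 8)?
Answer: -4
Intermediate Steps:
O(H) = ½ + H/10 (O(H) = (5 + H)/10 = (5 + H)*(⅒) = ½ + H/10)
O(-3)*F = (½ + (⅒)*(-3))*(-20) = (½ - 3/10)*(-20) = (⅕)*(-20) = -4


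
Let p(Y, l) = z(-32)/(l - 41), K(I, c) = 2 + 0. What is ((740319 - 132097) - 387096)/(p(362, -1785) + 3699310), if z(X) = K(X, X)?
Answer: 201888038/3377470029 ≈ 0.059775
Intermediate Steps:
K(I, c) = 2
z(X) = 2
p(Y, l) = 2/(-41 + l) (p(Y, l) = 2/(l - 41) = 2/(-41 + l))
((740319 - 132097) - 387096)/(p(362, -1785) + 3699310) = ((740319 - 132097) - 387096)/(2/(-41 - 1785) + 3699310) = (608222 - 387096)/(2/(-1826) + 3699310) = 221126/(2*(-1/1826) + 3699310) = 221126/(-1/913 + 3699310) = 221126/(3377470029/913) = 221126*(913/3377470029) = 201888038/3377470029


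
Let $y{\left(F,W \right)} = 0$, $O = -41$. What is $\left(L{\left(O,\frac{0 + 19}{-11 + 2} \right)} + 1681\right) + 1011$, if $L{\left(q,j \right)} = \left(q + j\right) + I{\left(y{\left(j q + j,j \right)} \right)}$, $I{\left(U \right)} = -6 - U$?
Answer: $\frac{23786}{9} \approx 2642.9$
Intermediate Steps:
$L{\left(q,j \right)} = -6 + j + q$ ($L{\left(q,j \right)} = \left(q + j\right) - 6 = \left(j + q\right) + \left(-6 + 0\right) = \left(j + q\right) - 6 = -6 + j + q$)
$\left(L{\left(O,\frac{0 + 19}{-11 + 2} \right)} + 1681\right) + 1011 = \left(\left(-6 + \frac{0 + 19}{-11 + 2} - 41\right) + 1681\right) + 1011 = \left(\left(-6 + \frac{19}{-9} - 41\right) + 1681\right) + 1011 = \left(\left(-6 + 19 \left(- \frac{1}{9}\right) - 41\right) + 1681\right) + 1011 = \left(\left(-6 - \frac{19}{9} - 41\right) + 1681\right) + 1011 = \left(- \frac{442}{9} + 1681\right) + 1011 = \frac{14687}{9} + 1011 = \frac{23786}{9}$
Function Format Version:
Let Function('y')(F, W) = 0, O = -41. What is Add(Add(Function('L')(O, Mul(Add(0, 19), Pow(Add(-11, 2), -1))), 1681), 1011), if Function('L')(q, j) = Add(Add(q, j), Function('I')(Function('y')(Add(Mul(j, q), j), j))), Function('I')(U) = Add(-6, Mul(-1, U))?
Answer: Rational(23786, 9) ≈ 2642.9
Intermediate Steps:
Function('L')(q, j) = Add(-6, j, q) (Function('L')(q, j) = Add(Add(q, j), Add(-6, Mul(-1, 0))) = Add(Add(j, q), Add(-6, 0)) = Add(Add(j, q), -6) = Add(-6, j, q))
Add(Add(Function('L')(O, Mul(Add(0, 19), Pow(Add(-11, 2), -1))), 1681), 1011) = Add(Add(Add(-6, Mul(Add(0, 19), Pow(Add(-11, 2), -1)), -41), 1681), 1011) = Add(Add(Add(-6, Mul(19, Pow(-9, -1)), -41), 1681), 1011) = Add(Add(Add(-6, Mul(19, Rational(-1, 9)), -41), 1681), 1011) = Add(Add(Add(-6, Rational(-19, 9), -41), 1681), 1011) = Add(Add(Rational(-442, 9), 1681), 1011) = Add(Rational(14687, 9), 1011) = Rational(23786, 9)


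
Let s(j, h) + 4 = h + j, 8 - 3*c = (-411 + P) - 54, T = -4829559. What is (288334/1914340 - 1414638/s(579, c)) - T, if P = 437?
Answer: 2712176211545179/561858790 ≈ 4.8272e+6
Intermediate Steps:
c = 12 (c = 8/3 - ((-411 + 437) - 54)/3 = 8/3 - (26 - 54)/3 = 8/3 - ⅓*(-28) = 8/3 + 28/3 = 12)
s(j, h) = -4 + h + j (s(j, h) = -4 + (h + j) = -4 + h + j)
(288334/1914340 - 1414638/s(579, c)) - T = (288334/1914340 - 1414638/(-4 + 12 + 579)) - 1*(-4829559) = (288334*(1/1914340) - 1414638/587) + 4829559 = (144167/957170 - 1414638*1/587) + 4829559 = (144167/957170 - 1414638/587) + 4829559 = -1353964428431/561858790 + 4829559 = 2712176211545179/561858790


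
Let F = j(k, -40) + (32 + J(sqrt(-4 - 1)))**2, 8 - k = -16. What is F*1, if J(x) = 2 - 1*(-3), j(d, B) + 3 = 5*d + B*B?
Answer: 3086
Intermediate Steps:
k = 24 (k = 8 - 1*(-16) = 8 + 16 = 24)
j(d, B) = -3 + B**2 + 5*d (j(d, B) = -3 + (5*d + B*B) = -3 + (5*d + B**2) = -3 + (B**2 + 5*d) = -3 + B**2 + 5*d)
J(x) = 5 (J(x) = 2 + 3 = 5)
F = 3086 (F = (-3 + (-40)**2 + 5*24) + (32 + 5)**2 = (-3 + 1600 + 120) + 37**2 = 1717 + 1369 = 3086)
F*1 = 3086*1 = 3086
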